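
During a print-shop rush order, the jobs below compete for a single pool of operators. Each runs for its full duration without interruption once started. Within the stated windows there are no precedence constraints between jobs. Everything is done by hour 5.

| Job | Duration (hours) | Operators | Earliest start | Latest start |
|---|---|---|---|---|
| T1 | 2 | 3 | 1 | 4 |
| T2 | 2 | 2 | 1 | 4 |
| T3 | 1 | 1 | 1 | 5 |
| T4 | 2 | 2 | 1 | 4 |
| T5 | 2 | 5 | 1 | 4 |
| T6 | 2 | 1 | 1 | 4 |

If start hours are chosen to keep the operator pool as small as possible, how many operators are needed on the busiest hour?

7

Early-start (T1@1, T2@1, T3@1, T4@1, T5@1, T6@1) gives peak 14: h1:14  h2:13  h3:0  h4:0  h5:0.
Shift T4→2, T5→3, T6→4.
Schedule T1@1, T2@1, T3@1, T4@2, T5@3, T6@4: h1:6  h2:7  h3:7  h4:6  h5:1 — peak 7.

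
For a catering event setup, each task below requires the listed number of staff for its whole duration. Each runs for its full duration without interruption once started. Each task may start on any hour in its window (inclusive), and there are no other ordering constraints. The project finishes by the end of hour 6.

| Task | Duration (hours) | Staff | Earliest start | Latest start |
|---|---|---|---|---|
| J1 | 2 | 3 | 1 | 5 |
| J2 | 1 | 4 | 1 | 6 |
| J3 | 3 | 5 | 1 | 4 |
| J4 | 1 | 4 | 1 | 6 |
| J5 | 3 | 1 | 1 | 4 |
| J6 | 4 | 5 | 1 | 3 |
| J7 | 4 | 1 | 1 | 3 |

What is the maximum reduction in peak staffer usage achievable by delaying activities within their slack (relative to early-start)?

12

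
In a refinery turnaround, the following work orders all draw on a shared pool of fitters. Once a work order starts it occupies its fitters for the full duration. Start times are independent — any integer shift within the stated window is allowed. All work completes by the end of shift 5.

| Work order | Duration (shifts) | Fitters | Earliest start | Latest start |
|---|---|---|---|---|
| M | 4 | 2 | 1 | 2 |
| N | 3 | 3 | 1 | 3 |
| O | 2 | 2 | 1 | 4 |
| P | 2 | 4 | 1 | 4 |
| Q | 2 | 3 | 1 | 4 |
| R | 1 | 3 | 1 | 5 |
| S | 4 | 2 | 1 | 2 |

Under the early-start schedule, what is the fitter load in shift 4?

At early start, shift 4 has: M, S.
Demand: 2 + 2 = 4.

4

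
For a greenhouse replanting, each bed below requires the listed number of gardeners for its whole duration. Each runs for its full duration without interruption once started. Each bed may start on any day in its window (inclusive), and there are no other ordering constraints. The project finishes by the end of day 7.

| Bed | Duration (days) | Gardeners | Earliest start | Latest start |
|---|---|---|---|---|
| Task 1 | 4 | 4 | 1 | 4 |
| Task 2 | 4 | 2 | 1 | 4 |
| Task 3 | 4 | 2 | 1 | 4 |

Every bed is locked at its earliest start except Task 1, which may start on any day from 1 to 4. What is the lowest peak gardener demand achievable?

Task 1@1: d1:8  d2:8  d3:8  d4:8  d5:0  d6:0  d7:0 → peak 8
Task 1@2: d1:4  d2:8  d3:8  d4:8  d5:4  d6:0  d7:0 → peak 8
Task 1@3: d1:4  d2:4  d3:8  d4:8  d5:4  d6:4  d7:0 → peak 8
Task 1@4: d1:4  d2:4  d3:4  d4:8  d5:4  d6:4  d7:4 → peak 8
Best is Task 1@1, peak 8.

8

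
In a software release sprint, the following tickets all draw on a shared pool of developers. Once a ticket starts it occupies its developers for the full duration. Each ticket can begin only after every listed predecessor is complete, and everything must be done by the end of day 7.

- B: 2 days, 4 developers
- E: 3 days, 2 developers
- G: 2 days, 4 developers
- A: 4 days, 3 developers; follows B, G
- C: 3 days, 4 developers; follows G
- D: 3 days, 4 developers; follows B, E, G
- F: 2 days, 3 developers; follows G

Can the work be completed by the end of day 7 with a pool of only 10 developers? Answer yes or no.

The minimum achievable peak is 11; 10 < 11, so no feasible schedule stays within the cap.

no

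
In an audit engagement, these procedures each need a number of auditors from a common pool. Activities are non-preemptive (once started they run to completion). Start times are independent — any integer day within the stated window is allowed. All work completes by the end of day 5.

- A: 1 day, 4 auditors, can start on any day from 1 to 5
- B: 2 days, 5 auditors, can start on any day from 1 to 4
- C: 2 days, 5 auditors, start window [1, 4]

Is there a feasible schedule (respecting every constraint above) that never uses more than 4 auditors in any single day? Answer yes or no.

no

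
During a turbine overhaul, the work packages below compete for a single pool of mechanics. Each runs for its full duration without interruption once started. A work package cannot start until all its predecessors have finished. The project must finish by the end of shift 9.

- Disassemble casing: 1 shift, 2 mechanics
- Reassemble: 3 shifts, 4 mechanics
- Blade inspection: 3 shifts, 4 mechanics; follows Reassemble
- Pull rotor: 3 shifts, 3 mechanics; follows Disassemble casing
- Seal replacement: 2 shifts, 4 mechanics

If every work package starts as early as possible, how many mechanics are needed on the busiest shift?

Early-start schedule: Disassemble casing@1, Reassemble@1, Blade inspection@4, Pull rotor@2, Seal replacement@1.
Load per shift: shift 1: 10, shift 2: 11, shift 3: 7, shift 4: 7, shift 5: 4, shift 6: 4, shift 7: 0, shift 8: 0, shift 9: 0.
Peak is 11.

11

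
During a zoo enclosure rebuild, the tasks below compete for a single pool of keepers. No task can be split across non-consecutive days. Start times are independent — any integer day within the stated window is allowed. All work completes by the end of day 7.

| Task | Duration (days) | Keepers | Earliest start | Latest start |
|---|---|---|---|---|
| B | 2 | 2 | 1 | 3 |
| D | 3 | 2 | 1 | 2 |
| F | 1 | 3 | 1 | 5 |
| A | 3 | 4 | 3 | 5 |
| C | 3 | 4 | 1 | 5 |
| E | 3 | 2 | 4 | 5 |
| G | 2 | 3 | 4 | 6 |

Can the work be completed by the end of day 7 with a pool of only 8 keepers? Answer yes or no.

The minimum achievable peak is 9; 8 < 9, so no feasible schedule stays within the cap.

no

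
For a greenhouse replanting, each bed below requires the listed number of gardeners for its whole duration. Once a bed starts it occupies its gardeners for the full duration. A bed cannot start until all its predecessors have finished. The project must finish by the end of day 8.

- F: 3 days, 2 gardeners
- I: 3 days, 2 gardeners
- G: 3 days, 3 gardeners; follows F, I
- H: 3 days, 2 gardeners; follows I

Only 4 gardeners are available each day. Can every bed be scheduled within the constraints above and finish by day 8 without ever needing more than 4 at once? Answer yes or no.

no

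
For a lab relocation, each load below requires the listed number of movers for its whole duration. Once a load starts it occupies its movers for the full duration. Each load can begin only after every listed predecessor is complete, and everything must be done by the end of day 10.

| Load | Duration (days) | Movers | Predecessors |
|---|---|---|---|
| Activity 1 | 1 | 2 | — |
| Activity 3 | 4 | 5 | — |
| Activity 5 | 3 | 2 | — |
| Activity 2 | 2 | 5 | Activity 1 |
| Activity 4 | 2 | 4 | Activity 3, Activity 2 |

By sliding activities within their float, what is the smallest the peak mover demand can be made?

Early-start (Activity 1@1, Activity 3@1, Activity 5@1, Activity 2@2, Activity 4@5) gives peak 12: d1:9  d2:12  d3:12  d4:5  d5:4  d6:4  d7:0  d8:0  d9:0  d10:0.
Shift Activity 3→2, Activity 5→8, Activity 2→6, Activity 4→8.
Schedule Activity 1@1, Activity 3@2, Activity 5@8, Activity 2@6, Activity 4@8: d1:2  d2:5  d3:5  d4:5  d5:5  d6:5  d7:5  d8:6  d9:6  d10:2 — peak 6.

6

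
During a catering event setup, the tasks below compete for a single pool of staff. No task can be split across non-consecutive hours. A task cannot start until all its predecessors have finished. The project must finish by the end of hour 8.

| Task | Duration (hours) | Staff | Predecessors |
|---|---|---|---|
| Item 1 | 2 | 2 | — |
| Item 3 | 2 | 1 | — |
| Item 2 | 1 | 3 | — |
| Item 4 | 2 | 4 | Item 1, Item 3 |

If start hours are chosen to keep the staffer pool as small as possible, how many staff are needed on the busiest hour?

Early-start (Item 1@1, Item 3@1, Item 2@1, Item 4@3) gives peak 6: h1:6  h2:3  h3:4  h4:4  h5:0  h6:0  h7:0  h8:0.
Shift Item 2→3, Item 4→4.
Schedule Item 1@1, Item 3@1, Item 2@3, Item 4@4: h1:3  h2:3  h3:3  h4:4  h5:4  h6:0  h7:0  h8:0 — peak 4.

4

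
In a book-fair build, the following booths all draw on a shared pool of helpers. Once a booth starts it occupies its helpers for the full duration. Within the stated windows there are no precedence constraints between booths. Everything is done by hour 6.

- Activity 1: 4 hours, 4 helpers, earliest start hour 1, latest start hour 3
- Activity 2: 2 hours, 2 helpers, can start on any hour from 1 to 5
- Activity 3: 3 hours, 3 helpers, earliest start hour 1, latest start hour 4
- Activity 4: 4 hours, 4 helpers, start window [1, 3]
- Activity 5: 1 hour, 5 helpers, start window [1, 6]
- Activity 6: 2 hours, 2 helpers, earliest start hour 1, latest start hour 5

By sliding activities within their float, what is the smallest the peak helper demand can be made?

11

Early-start (Activity 1@1, Activity 2@1, Activity 3@1, Activity 4@1, Activity 5@1, Activity 6@1) gives peak 20: h1:20  h2:15  h3:11  h4:8  h5:0  h6:0.
Shift Activity 4→3, Activity 5→5.
Schedule Activity 1@1, Activity 2@1, Activity 3@1, Activity 4@3, Activity 5@5, Activity 6@1: h1:11  h2:11  h3:11  h4:8  h5:9  h6:4 — peak 11.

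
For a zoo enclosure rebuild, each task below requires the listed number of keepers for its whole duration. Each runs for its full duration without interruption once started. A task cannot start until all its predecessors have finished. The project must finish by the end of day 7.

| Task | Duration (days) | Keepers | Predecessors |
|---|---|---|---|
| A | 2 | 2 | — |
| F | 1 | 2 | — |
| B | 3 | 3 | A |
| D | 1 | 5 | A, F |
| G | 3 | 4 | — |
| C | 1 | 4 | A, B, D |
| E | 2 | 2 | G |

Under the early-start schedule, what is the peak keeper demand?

12

Early-start schedule: A@1, F@1, B@3, D@3, G@1, C@6, E@4.
Load per day: day 1: 8, day 2: 6, day 3: 12, day 4: 5, day 5: 5, day 6: 4, day 7: 0.
Peak is 12.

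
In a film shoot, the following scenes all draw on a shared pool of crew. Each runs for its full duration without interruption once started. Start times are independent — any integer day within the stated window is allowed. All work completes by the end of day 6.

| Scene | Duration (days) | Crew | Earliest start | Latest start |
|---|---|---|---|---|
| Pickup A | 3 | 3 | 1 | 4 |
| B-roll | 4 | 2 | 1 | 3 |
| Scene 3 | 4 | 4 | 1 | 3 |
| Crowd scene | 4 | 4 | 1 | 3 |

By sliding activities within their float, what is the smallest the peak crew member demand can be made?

Schedule Pickup A@1, B-roll@1, Scene 3@1, Crowd scene@1: d1:13  d2:13  d3:13  d4:10  d5:0  d6:0 — peak 13.

13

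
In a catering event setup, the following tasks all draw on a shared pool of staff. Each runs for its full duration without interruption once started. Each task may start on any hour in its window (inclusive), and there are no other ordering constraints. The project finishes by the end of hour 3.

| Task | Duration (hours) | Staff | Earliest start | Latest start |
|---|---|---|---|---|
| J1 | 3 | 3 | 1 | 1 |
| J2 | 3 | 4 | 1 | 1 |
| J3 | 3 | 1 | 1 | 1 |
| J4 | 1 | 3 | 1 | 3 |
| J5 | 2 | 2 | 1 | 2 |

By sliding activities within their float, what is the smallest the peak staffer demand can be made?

Early-start (J1@1, J2@1, J3@1, J4@1, J5@1) gives peak 13: h1:13  h2:10  h3:8.
Shift J5→2.
Schedule J1@1, J2@1, J3@1, J4@1, J5@2: h1:11  h2:10  h3:10 — peak 11.
Total staffer-hours = 31 over 3 hours ⇒ peak ≥ ⌈31/3⌉ = 11, so 11 is optimal.

11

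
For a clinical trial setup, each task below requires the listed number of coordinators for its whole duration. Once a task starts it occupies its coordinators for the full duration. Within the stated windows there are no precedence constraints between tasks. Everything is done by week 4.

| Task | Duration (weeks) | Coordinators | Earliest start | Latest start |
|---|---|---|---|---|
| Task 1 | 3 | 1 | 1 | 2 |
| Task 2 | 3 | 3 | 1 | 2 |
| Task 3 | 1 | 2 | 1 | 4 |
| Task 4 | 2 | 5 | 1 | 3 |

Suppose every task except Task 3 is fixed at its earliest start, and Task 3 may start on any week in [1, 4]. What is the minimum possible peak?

Task 3@1: w1:11  w2:9  w3:4  w4:0 → peak 11
Task 3@2: w1:9  w2:11  w3:4  w4:0 → peak 11
Task 3@3: w1:9  w2:9  w3:6  w4:0 → peak 9
Task 3@4: w1:9  w2:9  w3:4  w4:2 → peak 9
Best is Task 3@3, peak 9.

9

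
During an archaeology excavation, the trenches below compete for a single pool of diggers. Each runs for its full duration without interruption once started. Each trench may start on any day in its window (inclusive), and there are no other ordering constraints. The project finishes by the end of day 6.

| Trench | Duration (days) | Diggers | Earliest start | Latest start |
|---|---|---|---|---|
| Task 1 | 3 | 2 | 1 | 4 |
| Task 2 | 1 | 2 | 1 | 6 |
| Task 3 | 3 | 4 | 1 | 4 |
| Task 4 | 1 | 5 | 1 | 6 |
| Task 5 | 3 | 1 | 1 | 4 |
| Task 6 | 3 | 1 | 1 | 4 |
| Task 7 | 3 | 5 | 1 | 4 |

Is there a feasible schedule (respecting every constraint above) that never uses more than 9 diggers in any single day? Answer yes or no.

Schedule Task 1@1, Task 2@1, Task 3@3, Task 4@2, Task 5@1, Task 6@1, Task 7@4: d1:6  d2:9  d3:8  d4:9  d5:9  d6:5 — peak 9 ≤ 9.

yes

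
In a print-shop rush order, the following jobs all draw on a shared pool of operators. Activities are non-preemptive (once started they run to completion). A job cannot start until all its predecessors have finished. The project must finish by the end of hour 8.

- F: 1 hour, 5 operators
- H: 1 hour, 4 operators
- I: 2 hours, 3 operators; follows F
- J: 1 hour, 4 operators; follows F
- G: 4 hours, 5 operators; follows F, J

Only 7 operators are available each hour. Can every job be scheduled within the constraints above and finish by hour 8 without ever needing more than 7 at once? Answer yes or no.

Schedule F@1, H@2, I@2, J@3, G@4: h1:5  h2:7  h3:7  h4:5  h5:5  h6:5  h7:5  h8:0 — peak 7 ≤ 7.

yes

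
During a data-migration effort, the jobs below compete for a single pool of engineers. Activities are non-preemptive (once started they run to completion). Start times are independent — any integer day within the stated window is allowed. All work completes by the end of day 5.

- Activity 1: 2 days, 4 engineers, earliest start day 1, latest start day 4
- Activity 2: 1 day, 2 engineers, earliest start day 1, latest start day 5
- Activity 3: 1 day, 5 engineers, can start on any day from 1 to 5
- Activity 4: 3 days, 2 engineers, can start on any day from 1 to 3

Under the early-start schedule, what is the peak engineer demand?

13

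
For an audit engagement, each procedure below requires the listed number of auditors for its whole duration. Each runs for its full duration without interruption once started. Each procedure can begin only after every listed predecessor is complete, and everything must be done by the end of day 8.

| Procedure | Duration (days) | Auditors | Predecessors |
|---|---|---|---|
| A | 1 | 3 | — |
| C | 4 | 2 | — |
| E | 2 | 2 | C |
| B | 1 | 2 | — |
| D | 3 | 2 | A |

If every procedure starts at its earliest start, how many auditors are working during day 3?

4

At early start, day 3 has: C, D.
Demand: 2 + 2 = 4.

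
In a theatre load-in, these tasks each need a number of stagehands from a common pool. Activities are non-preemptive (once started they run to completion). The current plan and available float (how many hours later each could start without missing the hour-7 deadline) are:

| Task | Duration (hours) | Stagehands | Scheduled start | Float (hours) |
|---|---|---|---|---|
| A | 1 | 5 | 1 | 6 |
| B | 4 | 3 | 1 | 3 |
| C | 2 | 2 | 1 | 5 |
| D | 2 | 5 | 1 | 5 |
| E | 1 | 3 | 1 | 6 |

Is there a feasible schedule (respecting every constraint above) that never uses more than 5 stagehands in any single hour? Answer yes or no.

no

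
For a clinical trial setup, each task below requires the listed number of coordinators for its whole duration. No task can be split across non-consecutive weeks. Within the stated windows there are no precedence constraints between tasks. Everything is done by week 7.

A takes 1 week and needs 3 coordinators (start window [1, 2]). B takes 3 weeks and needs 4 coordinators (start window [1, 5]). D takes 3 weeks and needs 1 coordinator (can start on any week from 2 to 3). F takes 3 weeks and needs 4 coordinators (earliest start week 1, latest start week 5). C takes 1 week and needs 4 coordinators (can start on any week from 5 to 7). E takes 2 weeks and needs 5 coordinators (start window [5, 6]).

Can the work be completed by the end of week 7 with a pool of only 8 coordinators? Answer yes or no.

The minimum achievable peak is 9; 8 < 9, so no feasible schedule stays within the cap.

no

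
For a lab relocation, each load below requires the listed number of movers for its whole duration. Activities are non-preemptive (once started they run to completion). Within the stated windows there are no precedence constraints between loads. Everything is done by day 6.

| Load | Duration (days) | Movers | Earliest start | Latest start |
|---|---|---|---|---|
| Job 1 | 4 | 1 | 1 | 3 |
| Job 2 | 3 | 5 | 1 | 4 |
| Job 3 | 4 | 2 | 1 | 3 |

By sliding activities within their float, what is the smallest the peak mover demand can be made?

8

Schedule Job 1@1, Job 2@1, Job 3@1: d1:8  d2:8  d3:8  d4:3  d5:0  d6:0 — peak 8.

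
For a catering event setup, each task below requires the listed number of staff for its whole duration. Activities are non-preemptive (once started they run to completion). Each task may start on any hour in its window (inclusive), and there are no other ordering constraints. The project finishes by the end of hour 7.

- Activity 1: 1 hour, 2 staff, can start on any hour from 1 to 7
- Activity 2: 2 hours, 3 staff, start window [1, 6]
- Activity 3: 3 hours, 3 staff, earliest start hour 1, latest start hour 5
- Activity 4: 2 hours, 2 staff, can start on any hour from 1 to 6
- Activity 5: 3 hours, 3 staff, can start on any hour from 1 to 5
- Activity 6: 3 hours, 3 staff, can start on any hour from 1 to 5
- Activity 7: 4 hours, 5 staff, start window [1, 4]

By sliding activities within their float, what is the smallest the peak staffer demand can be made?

Early-start (Activity 1@1, Activity 2@1, Activity 3@1, Activity 4@1, Activity 5@1, Activity 6@1, Activity 7@1) gives peak 21: h1:21  h2:19  h3:14  h4:5  h5:0  h6:0  h7:0.
Shift Activity 2→3, Activity 3→5, Activity 5→5, Activity 6→5.
Schedule Activity 1@1, Activity 2@3, Activity 3@5, Activity 4@1, Activity 5@5, Activity 6@5, Activity 7@1: h1:9  h2:7  h3:8  h4:8  h5:9  h6:9  h7:9 — peak 9.
Total staffer-hours = 59 over 7 hours ⇒ peak ≥ ⌈59/7⌉ = 9, so 9 is optimal.

9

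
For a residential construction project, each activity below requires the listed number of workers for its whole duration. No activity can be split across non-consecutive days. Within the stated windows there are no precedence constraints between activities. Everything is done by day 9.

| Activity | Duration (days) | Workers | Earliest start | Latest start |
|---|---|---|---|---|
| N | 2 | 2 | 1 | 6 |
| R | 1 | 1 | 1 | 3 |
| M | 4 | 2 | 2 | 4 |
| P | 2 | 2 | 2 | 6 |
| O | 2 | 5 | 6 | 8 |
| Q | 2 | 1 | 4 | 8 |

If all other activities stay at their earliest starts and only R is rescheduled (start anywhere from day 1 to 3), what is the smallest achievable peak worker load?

6

R@1: d1:3  d2:6  d3:4  d4:3  d5:3  d6:5  d7:5  d8:0  d9:0 → peak 6
R@2: d1:2  d2:7  d3:4  d4:3  d5:3  d6:5  d7:5  d8:0  d9:0 → peak 7
R@3: d1:2  d2:6  d3:5  d4:3  d5:3  d6:5  d7:5  d8:0  d9:0 → peak 6
Best is R@1, peak 6.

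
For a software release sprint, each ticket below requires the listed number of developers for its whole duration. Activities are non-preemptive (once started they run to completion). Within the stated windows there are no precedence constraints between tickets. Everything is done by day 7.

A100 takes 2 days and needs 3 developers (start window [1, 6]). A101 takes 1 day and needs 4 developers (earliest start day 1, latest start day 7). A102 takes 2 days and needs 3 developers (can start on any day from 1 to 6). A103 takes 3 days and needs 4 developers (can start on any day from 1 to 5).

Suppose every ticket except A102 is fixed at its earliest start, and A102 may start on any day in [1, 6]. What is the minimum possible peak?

A102@1: d1:14  d2:10  d3:4  d4:0  d5:0  d6:0  d7:0 → peak 14
A102@2: d1:11  d2:10  d3:7  d4:0  d5:0  d6:0  d7:0 → peak 11
A102@3: d1:11  d2:7  d3:7  d4:3  d5:0  d6:0  d7:0 → peak 11
A102@4: d1:11  d2:7  d3:4  d4:3  d5:3  d6:0  d7:0 → peak 11
A102@5: d1:11  d2:7  d3:4  d4:0  d5:3  d6:3  d7:0 → peak 11
A102@6: d1:11  d2:7  d3:4  d4:0  d5:0  d6:3  d7:3 → peak 11
Best is A102@2, peak 11.

11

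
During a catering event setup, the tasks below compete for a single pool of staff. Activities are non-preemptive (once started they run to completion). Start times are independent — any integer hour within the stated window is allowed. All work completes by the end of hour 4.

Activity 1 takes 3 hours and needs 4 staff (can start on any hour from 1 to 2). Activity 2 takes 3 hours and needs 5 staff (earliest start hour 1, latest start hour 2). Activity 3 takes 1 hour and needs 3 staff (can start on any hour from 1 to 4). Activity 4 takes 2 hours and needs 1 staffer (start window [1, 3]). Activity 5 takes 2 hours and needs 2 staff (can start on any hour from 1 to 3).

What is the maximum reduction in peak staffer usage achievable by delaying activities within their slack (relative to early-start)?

Early-start peak: h1:15  h2:12  h3:9  h4:0 ⇒ 15.
Leveled (Activity 1@1, Activity 2@1, Activity 3@4, Activity 4@1, Activity 5@3): h1:10  h2:10  h3:11  h4:5 ⇒ 11.
Reduction 15 − 11 = 4.

4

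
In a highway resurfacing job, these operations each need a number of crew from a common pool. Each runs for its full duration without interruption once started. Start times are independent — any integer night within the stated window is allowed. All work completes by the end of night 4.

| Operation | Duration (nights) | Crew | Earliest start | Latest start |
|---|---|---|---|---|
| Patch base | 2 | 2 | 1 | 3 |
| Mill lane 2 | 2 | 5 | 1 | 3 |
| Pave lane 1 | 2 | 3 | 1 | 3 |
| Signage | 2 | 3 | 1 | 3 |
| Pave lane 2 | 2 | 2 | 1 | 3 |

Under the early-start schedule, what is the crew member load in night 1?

15

At early start, night 1 has: Patch base, Mill lane 2, Pave lane 1, Signage, Pave lane 2.
Demand: 2 + 5 + 3 + 3 + 2 = 15.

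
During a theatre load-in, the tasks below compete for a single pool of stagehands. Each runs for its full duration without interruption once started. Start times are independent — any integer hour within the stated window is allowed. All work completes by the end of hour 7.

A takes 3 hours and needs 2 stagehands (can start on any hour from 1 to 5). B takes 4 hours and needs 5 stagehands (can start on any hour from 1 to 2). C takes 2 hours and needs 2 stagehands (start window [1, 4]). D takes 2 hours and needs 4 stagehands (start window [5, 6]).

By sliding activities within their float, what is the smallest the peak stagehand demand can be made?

7

Early-start (A@1, B@1, C@1, D@5) gives peak 9: h1:9  h2:9  h3:7  h4:5  h5:4  h6:4  h7:0.
Shift C→4.
Schedule A@1, B@1, C@4, D@5: h1:7  h2:7  h3:7  h4:7  h5:6  h6:4  h7:0 — peak 7.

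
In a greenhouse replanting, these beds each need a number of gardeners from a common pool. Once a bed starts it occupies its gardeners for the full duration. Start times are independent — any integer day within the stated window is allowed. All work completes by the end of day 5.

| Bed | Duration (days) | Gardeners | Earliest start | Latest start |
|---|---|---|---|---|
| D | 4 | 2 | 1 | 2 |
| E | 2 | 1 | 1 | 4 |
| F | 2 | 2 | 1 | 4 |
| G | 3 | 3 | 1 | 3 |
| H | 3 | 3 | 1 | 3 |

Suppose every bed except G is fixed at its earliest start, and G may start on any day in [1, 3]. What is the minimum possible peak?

8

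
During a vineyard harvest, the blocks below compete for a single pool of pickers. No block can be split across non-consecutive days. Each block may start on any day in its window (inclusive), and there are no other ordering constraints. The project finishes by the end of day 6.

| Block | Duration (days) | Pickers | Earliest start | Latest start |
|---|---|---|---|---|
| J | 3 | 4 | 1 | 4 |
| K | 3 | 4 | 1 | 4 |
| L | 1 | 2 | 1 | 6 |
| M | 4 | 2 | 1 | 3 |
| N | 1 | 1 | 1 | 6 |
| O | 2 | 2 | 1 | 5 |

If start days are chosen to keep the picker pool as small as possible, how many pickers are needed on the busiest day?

Early-start (J@1, K@1, L@1, M@1, N@1, O@1) gives peak 15: d1:15  d2:12  d3:10  d4:2  d5:0  d6:0.
Shift K→4, N→2, O→3.
Schedule J@1, K@4, L@1, M@1, N@2, O@3: d1:8  d2:7  d3:8  d4:8  d5:4  d6:4 — peak 8.

8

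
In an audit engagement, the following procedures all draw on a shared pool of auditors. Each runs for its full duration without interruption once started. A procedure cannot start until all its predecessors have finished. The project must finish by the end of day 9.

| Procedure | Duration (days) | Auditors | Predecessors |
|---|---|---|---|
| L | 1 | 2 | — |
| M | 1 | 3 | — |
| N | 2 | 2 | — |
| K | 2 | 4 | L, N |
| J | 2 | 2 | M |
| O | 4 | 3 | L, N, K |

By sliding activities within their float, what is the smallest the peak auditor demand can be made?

Early-start (L@1, M@1, N@1, K@3, J@2, O@5) gives peak 7: d1:7  d2:4  d3:6  d4:4  d5:3  d6:3  d7:3  d8:3  d9:0.
Shift N→2, K→4, O→6.
Schedule L@1, M@1, N@2, K@4, J@2, O@6: d1:5  d2:4  d3:4  d4:4  d5:4  d6:3  d7:3  d8:3  d9:3 — peak 5.

5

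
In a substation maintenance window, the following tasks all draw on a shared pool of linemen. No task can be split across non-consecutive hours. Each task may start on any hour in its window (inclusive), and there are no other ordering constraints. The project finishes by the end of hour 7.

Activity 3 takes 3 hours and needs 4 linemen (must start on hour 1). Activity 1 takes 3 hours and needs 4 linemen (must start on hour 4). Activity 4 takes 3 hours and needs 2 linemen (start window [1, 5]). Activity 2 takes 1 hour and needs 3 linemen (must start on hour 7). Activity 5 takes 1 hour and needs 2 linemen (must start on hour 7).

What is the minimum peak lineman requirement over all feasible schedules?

Schedule Activity 3@1, Activity 1@4, Activity 4@1, Activity 2@7, Activity 5@7: h1:6  h2:6  h3:6  h4:4  h5:4  h6:4  h7:5 — peak 6.
No arrangement of the 5 feasible schedules does better.

6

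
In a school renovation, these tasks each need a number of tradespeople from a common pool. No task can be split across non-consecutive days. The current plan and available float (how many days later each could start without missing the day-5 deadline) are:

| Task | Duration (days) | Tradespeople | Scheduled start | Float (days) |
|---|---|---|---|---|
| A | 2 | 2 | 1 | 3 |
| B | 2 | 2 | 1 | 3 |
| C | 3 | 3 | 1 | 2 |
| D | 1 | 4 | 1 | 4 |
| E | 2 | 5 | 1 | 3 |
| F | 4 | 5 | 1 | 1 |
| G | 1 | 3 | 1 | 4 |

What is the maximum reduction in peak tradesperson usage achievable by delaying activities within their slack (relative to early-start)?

Early-start peak: d1:24  d2:17  d3:8  d4:5  d5:0 ⇒ 24.
Leveled (A@1, B@1, C@1, D@1, E@4, F@2, G@3): d1:11  d2:12  d3:11  d4:10  d5:10 ⇒ 12.
Reduction 24 − 12 = 12.

12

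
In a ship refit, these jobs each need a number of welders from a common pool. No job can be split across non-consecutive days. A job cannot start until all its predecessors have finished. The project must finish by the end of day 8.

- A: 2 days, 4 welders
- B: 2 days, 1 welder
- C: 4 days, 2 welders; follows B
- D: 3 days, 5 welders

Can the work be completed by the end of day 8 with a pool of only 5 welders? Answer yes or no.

no

The minimum achievable peak is 6; 5 < 6, so no feasible schedule stays within the cap.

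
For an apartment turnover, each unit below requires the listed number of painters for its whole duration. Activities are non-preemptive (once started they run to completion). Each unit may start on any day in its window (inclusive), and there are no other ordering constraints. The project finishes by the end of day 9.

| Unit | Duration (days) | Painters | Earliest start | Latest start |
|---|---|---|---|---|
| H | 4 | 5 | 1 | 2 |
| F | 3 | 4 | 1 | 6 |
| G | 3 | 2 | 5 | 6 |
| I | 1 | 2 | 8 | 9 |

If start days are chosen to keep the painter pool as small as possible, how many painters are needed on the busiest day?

6

Early-start (H@1, F@1, G@5, I@8) gives peak 9: d1:9  d2:9  d3:9  d4:5  d5:2  d6:2  d7:2  d8:2  d9:0.
Shift F→5.
Schedule H@1, F@5, G@5, I@8: d1:5  d2:5  d3:5  d4:5  d5:6  d6:6  d7:6  d8:2  d9:0 — peak 6.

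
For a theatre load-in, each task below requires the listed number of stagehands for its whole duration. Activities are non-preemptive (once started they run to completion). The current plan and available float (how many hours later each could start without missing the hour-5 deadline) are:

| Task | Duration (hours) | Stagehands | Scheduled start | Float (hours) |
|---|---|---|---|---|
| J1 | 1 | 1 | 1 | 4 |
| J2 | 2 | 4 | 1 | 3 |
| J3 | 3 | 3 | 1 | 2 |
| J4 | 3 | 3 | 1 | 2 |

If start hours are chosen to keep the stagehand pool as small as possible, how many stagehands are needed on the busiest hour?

6

Early-start (J1@1, J2@1, J3@1, J4@1) gives peak 11: h1:11  h2:10  h3:6  h4:0  h5:0.
Shift J3→3, J4→3.
Schedule J1@1, J2@1, J3@3, J4@3: h1:5  h2:4  h3:6  h4:6  h5:6 — peak 6.
Total stagehand-hours = 27 over 5 hours ⇒ peak ≥ ⌈27/5⌉ = 6, so 6 is optimal.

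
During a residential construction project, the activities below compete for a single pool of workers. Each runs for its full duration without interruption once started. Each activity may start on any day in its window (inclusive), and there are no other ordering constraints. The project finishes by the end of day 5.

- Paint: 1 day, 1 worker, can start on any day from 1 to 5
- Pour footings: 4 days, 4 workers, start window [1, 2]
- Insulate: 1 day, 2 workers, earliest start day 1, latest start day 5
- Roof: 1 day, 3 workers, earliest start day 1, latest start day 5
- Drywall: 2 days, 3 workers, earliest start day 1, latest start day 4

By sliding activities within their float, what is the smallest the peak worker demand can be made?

7

Early-start (Paint@1, Pour footings@1, Insulate@1, Roof@1, Drywall@1) gives peak 13: d1:13  d2:7  d3:4  d4:4  d5:0.
Shift Roof→2, Drywall→3.
Schedule Paint@1, Pour footings@1, Insulate@1, Roof@2, Drywall@3: d1:7  d2:7  d3:7  d4:7  d5:0 — peak 7.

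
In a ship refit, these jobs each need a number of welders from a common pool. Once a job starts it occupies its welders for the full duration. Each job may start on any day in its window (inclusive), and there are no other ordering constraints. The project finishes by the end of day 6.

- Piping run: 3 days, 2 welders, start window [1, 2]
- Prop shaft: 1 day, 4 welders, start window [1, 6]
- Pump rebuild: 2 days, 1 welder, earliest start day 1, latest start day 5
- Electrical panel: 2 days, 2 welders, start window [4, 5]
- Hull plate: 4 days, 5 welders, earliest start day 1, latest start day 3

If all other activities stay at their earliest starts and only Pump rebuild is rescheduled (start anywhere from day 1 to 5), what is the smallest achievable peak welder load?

Pump rebuild@1: d1:12  d2:8  d3:7  d4:7  d5:2  d6:0 → peak 12
Pump rebuild@2: d1:11  d2:8  d3:8  d4:7  d5:2  d6:0 → peak 11
Pump rebuild@3: d1:11  d2:7  d3:8  d4:8  d5:2  d6:0 → peak 11
Pump rebuild@4: d1:11  d2:7  d3:7  d4:8  d5:3  d6:0 → peak 11
Pump rebuild@5: d1:11  d2:7  d3:7  d4:7  d5:3  d6:1 → peak 11
Best is Pump rebuild@2, peak 11.

11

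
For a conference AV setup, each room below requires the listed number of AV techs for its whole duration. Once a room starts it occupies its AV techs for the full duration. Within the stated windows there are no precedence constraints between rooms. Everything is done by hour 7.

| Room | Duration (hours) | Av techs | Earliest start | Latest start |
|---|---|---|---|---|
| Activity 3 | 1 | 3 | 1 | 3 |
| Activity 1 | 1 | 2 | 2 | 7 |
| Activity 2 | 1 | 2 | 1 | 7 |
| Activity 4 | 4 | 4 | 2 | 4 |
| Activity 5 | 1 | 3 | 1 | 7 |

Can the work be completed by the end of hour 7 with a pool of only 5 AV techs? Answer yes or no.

yes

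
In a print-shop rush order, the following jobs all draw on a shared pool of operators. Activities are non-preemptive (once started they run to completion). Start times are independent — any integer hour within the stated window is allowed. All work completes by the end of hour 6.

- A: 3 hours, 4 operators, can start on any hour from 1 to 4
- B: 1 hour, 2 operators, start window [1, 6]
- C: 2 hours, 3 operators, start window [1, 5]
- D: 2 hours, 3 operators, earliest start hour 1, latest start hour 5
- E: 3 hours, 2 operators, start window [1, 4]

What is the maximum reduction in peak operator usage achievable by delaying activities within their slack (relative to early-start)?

8

Early-start peak: h1:14  h2:12  h3:6  h4:0  h5:0  h6:0 ⇒ 14.
Leveled (A@1, B@1, C@4, D@5, E@2): h1:6  h2:6  h3:6  h4:5  h5:6  h6:3 ⇒ 6.
Reduction 14 − 6 = 8.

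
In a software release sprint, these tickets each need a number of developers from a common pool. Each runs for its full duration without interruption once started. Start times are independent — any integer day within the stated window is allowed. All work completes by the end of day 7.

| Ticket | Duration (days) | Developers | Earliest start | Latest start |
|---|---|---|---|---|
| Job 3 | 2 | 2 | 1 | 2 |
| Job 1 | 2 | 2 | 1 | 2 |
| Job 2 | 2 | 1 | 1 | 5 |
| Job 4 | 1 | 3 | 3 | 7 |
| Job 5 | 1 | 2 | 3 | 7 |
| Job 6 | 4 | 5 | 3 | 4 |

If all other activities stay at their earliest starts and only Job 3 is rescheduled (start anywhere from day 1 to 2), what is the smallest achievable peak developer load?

Job 3@1: d1:5  d2:5  d3:10  d4:5  d5:5  d6:5  d7:0 → peak 10
Job 3@2: d1:3  d2:5  d3:12  d4:5  d5:5  d6:5  d7:0 → peak 12
Best is Job 3@1, peak 10.

10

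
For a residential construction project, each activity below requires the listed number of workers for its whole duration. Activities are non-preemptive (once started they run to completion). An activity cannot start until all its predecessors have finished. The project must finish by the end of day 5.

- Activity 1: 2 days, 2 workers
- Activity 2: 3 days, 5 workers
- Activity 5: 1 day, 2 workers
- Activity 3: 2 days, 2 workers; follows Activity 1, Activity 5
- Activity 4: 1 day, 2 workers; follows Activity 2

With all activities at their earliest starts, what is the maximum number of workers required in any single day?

9

Early-start schedule: Activity 1@1, Activity 2@1, Activity 5@1, Activity 3@3, Activity 4@4.
Load per day: day 1: 9, day 2: 7, day 3: 7, day 4: 4, day 5: 0.
Peak is 9.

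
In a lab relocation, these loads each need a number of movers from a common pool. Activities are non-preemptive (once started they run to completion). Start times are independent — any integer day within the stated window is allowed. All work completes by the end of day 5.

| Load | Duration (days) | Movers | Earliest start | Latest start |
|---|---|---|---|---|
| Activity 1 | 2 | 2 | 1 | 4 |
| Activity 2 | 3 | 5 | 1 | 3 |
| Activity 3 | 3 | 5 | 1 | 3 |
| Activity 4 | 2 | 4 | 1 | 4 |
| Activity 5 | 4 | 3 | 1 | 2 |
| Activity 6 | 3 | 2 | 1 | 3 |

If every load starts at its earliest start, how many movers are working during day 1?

At early start, day 1 has: Activity 1, Activity 2, Activity 3, Activity 4, Activity 5, Activity 6.
Demand: 2 + 5 + 5 + 4 + 3 + 2 = 21.

21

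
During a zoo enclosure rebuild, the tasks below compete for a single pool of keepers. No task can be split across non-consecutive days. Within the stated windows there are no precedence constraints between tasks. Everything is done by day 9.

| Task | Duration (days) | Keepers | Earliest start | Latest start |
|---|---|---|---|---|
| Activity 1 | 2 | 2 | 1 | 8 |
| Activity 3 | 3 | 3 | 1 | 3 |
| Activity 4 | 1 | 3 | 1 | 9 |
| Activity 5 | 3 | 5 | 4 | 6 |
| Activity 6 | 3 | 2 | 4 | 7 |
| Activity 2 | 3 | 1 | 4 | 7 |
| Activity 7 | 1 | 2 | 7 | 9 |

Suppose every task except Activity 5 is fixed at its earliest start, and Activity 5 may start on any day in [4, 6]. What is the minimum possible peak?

Activity 5@4: d1:8  d2:5  d3:3  d4:8  d5:8  d6:8  d7:2  d8:0  d9:0 → peak 8
Activity 5@5: d1:8  d2:5  d3:3  d4:3  d5:8  d6:8  d7:7  d8:0  d9:0 → peak 8
Activity 5@6: d1:8  d2:5  d3:3  d4:3  d5:3  d6:8  d7:7  d8:5  d9:0 → peak 8
Best is Activity 5@4, peak 8.

8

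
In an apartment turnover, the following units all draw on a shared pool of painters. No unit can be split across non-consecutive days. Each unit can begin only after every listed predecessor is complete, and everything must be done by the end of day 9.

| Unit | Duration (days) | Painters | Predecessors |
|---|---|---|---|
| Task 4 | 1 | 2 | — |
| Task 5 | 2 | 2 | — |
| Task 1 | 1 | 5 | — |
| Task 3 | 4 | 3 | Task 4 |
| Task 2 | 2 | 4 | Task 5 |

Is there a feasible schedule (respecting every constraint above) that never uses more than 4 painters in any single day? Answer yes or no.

no

The minimum achievable peak is 5; 4 < 5, so no feasible schedule stays within the cap.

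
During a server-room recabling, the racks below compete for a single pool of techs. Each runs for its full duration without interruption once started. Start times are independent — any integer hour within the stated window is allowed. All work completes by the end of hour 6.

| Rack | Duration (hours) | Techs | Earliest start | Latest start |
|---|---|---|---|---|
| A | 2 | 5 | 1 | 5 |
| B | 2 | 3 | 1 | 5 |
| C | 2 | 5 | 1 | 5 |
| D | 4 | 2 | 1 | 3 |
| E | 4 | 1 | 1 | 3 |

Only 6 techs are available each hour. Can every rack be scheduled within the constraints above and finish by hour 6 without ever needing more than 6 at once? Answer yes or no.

no

Total tech-hours = 38; over 6 hours the average is 38/6 > 6, so some hour must exceed 6.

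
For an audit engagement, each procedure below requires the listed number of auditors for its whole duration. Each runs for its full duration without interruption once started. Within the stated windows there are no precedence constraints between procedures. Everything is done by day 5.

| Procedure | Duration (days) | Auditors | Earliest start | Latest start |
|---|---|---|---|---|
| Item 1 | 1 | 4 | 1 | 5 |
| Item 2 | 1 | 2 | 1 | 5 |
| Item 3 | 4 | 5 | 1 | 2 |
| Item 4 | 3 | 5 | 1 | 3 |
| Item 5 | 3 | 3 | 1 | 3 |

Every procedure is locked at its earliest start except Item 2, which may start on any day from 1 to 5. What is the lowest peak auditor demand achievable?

17

Item 2@1: d1:19  d2:13  d3:13  d4:5  d5:0 → peak 19
Item 2@2: d1:17  d2:15  d3:13  d4:5  d5:0 → peak 17
Item 2@3: d1:17  d2:13  d3:15  d4:5  d5:0 → peak 17
Item 2@4: d1:17  d2:13  d3:13  d4:7  d5:0 → peak 17
Item 2@5: d1:17  d2:13  d3:13  d4:5  d5:2 → peak 17
Best is Item 2@2, peak 17.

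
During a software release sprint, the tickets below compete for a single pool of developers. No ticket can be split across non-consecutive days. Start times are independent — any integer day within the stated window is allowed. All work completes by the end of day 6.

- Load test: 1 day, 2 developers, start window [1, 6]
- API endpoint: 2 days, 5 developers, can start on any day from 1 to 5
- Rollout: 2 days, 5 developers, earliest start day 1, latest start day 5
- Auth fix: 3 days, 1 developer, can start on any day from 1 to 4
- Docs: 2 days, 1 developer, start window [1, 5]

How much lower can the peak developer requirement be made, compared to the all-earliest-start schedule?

8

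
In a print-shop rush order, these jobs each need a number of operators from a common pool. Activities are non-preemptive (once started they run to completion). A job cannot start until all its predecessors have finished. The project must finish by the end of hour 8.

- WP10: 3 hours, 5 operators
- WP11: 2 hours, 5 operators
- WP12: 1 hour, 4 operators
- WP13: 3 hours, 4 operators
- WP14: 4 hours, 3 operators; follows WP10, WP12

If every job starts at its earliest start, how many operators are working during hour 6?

3

At early start, hour 6 has: WP14.
Demand: 3 = 3.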